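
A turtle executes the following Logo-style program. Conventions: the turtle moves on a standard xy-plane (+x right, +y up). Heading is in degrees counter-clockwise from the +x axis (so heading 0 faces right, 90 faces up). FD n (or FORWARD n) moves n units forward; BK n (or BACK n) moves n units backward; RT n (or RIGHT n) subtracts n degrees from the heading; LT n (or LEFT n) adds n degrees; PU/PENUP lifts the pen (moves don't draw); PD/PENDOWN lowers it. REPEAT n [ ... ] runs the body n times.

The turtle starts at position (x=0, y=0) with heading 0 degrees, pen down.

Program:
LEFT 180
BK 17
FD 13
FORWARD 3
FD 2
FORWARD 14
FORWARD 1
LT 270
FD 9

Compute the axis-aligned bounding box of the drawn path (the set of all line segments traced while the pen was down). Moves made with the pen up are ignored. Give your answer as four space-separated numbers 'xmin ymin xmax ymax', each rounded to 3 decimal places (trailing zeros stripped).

Executing turtle program step by step:
Start: pos=(0,0), heading=0, pen down
LT 180: heading 0 -> 180
BK 17: (0,0) -> (17,0) [heading=180, draw]
FD 13: (17,0) -> (4,0) [heading=180, draw]
FD 3: (4,0) -> (1,0) [heading=180, draw]
FD 2: (1,0) -> (-1,0) [heading=180, draw]
FD 14: (-1,0) -> (-15,0) [heading=180, draw]
FD 1: (-15,0) -> (-16,0) [heading=180, draw]
LT 270: heading 180 -> 90
FD 9: (-16,0) -> (-16,9) [heading=90, draw]
Final: pos=(-16,9), heading=90, 7 segment(s) drawn

Segment endpoints: x in {-16, -16, -15, -1, 0, 1, 4, 17}, y in {0, 0, 0, 0, 0, 0, 0, 9}
xmin=-16, ymin=0, xmax=17, ymax=9

Answer: -16 0 17 9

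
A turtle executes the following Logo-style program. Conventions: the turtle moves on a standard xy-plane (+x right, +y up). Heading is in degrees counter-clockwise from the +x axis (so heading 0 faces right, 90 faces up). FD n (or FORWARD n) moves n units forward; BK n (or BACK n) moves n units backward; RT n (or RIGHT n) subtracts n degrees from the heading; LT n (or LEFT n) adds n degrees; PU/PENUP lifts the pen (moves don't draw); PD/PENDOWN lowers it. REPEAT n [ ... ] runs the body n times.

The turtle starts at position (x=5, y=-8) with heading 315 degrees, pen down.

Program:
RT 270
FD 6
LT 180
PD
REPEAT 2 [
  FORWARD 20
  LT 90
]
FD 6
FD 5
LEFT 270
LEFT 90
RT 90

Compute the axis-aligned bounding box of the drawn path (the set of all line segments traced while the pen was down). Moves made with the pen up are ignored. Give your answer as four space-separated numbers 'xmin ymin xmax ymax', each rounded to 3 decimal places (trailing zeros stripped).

Executing turtle program step by step:
Start: pos=(5,-8), heading=315, pen down
RT 270: heading 315 -> 45
FD 6: (5,-8) -> (9.243,-3.757) [heading=45, draw]
LT 180: heading 45 -> 225
PD: pen down
REPEAT 2 [
  -- iteration 1/2 --
  FD 20: (9.243,-3.757) -> (-4.899,-17.899) [heading=225, draw]
  LT 90: heading 225 -> 315
  -- iteration 2/2 --
  FD 20: (-4.899,-17.899) -> (9.243,-32.042) [heading=315, draw]
  LT 90: heading 315 -> 45
]
FD 6: (9.243,-32.042) -> (13.485,-27.799) [heading=45, draw]
FD 5: (13.485,-27.799) -> (17.021,-24.263) [heading=45, draw]
LT 270: heading 45 -> 315
LT 90: heading 315 -> 45
RT 90: heading 45 -> 315
Final: pos=(17.021,-24.263), heading=315, 5 segment(s) drawn

Segment endpoints: x in {-4.899, 5, 9.243, 9.243, 13.485, 17.021}, y in {-32.042, -27.799, -24.263, -17.899, -8, -3.757}
xmin=-4.899, ymin=-32.042, xmax=17.021, ymax=-3.757

Answer: -4.899 -32.042 17.021 -3.757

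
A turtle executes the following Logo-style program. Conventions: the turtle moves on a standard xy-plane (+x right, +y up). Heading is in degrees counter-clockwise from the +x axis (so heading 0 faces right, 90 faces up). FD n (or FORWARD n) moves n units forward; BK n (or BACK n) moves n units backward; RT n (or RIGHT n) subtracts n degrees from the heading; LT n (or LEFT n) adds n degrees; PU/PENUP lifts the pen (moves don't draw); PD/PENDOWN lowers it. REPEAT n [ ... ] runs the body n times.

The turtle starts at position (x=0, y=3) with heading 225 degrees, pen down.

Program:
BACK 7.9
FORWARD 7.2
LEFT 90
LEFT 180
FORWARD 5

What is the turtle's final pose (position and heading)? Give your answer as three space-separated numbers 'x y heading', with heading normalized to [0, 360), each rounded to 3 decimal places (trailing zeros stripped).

Answer: -3.041 7.031 135

Derivation:
Executing turtle program step by step:
Start: pos=(0,3), heading=225, pen down
BK 7.9: (0,3) -> (5.586,8.586) [heading=225, draw]
FD 7.2: (5.586,8.586) -> (0.495,3.495) [heading=225, draw]
LT 90: heading 225 -> 315
LT 180: heading 315 -> 135
FD 5: (0.495,3.495) -> (-3.041,7.031) [heading=135, draw]
Final: pos=(-3.041,7.031), heading=135, 3 segment(s) drawn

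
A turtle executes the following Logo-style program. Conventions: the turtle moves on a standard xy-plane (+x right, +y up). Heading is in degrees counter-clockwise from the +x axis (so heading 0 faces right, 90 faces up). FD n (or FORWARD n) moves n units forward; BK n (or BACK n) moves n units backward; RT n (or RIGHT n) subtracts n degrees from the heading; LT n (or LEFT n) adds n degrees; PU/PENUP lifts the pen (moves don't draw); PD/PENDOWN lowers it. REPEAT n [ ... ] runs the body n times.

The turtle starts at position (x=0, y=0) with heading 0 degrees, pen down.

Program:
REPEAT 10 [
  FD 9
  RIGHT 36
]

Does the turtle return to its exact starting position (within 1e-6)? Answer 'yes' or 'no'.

Executing turtle program step by step:
Start: pos=(0,0), heading=0, pen down
REPEAT 10 [
  -- iteration 1/10 --
  FD 9: (0,0) -> (9,0) [heading=0, draw]
  RT 36: heading 0 -> 324
  -- iteration 2/10 --
  FD 9: (9,0) -> (16.281,-5.29) [heading=324, draw]
  RT 36: heading 324 -> 288
  -- iteration 3/10 --
  FD 9: (16.281,-5.29) -> (19.062,-13.85) [heading=288, draw]
  RT 36: heading 288 -> 252
  -- iteration 4/10 --
  FD 9: (19.062,-13.85) -> (16.281,-22.409) [heading=252, draw]
  RT 36: heading 252 -> 216
  -- iteration 5/10 --
  FD 9: (16.281,-22.409) -> (9,-27.699) [heading=216, draw]
  RT 36: heading 216 -> 180
  -- iteration 6/10 --
  FD 9: (9,-27.699) -> (0,-27.699) [heading=180, draw]
  RT 36: heading 180 -> 144
  -- iteration 7/10 --
  FD 9: (0,-27.699) -> (-7.281,-22.409) [heading=144, draw]
  RT 36: heading 144 -> 108
  -- iteration 8/10 --
  FD 9: (-7.281,-22.409) -> (-10.062,-13.85) [heading=108, draw]
  RT 36: heading 108 -> 72
  -- iteration 9/10 --
  FD 9: (-10.062,-13.85) -> (-7.281,-5.29) [heading=72, draw]
  RT 36: heading 72 -> 36
  -- iteration 10/10 --
  FD 9: (-7.281,-5.29) -> (0,0) [heading=36, draw]
  RT 36: heading 36 -> 0
]
Final: pos=(0,0), heading=0, 10 segment(s) drawn

Start position: (0, 0)
Final position: (0, 0)
Distance = 0; < 1e-6 -> CLOSED

Answer: yes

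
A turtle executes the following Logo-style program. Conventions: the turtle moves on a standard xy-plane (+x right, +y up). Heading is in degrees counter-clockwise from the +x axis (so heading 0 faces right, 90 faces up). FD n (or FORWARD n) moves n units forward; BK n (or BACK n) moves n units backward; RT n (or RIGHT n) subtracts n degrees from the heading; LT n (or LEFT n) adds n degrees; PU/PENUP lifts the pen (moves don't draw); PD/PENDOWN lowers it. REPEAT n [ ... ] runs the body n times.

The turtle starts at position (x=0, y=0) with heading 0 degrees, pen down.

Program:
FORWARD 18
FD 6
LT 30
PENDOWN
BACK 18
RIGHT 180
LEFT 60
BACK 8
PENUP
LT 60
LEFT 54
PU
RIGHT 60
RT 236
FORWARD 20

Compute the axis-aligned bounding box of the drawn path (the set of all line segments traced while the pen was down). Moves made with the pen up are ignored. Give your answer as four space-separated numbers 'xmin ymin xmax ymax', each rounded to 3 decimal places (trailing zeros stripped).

Answer: 0 -9 24 0

Derivation:
Executing turtle program step by step:
Start: pos=(0,0), heading=0, pen down
FD 18: (0,0) -> (18,0) [heading=0, draw]
FD 6: (18,0) -> (24,0) [heading=0, draw]
LT 30: heading 0 -> 30
PD: pen down
BK 18: (24,0) -> (8.412,-9) [heading=30, draw]
RT 180: heading 30 -> 210
LT 60: heading 210 -> 270
BK 8: (8.412,-9) -> (8.412,-1) [heading=270, draw]
PU: pen up
LT 60: heading 270 -> 330
LT 54: heading 330 -> 24
PU: pen up
RT 60: heading 24 -> 324
RT 236: heading 324 -> 88
FD 20: (8.412,-1) -> (9.11,18.988) [heading=88, move]
Final: pos=(9.11,18.988), heading=88, 4 segment(s) drawn

Segment endpoints: x in {0, 8.412, 18, 24}, y in {-9, -1, 0}
xmin=0, ymin=-9, xmax=24, ymax=0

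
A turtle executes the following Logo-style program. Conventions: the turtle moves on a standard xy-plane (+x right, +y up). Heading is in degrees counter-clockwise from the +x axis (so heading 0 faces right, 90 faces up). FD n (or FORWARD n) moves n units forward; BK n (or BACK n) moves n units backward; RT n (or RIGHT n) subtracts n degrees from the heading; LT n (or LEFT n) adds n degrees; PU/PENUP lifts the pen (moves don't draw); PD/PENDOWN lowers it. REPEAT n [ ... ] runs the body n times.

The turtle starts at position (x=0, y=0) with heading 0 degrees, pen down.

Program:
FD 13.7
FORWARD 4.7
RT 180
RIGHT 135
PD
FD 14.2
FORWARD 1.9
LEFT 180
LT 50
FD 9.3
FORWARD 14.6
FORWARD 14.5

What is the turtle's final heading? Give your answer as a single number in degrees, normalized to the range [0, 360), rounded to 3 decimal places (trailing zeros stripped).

Answer: 275

Derivation:
Executing turtle program step by step:
Start: pos=(0,0), heading=0, pen down
FD 13.7: (0,0) -> (13.7,0) [heading=0, draw]
FD 4.7: (13.7,0) -> (18.4,0) [heading=0, draw]
RT 180: heading 0 -> 180
RT 135: heading 180 -> 45
PD: pen down
FD 14.2: (18.4,0) -> (28.441,10.041) [heading=45, draw]
FD 1.9: (28.441,10.041) -> (29.784,11.384) [heading=45, draw]
LT 180: heading 45 -> 225
LT 50: heading 225 -> 275
FD 9.3: (29.784,11.384) -> (30.595,2.12) [heading=275, draw]
FD 14.6: (30.595,2.12) -> (31.867,-12.425) [heading=275, draw]
FD 14.5: (31.867,-12.425) -> (33.131,-26.869) [heading=275, draw]
Final: pos=(33.131,-26.869), heading=275, 7 segment(s) drawn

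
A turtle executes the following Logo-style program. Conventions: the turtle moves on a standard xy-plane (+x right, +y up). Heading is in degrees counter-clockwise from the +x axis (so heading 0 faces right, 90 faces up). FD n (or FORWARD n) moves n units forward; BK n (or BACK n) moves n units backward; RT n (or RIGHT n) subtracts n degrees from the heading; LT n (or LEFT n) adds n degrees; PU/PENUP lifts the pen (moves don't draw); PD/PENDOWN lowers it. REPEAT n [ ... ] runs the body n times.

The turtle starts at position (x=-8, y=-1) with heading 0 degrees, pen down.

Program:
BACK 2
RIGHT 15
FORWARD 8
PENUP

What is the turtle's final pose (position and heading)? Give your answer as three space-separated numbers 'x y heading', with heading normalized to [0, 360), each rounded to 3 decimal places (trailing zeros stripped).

Answer: -2.273 -3.071 345

Derivation:
Executing turtle program step by step:
Start: pos=(-8,-1), heading=0, pen down
BK 2: (-8,-1) -> (-10,-1) [heading=0, draw]
RT 15: heading 0 -> 345
FD 8: (-10,-1) -> (-2.273,-3.071) [heading=345, draw]
PU: pen up
Final: pos=(-2.273,-3.071), heading=345, 2 segment(s) drawn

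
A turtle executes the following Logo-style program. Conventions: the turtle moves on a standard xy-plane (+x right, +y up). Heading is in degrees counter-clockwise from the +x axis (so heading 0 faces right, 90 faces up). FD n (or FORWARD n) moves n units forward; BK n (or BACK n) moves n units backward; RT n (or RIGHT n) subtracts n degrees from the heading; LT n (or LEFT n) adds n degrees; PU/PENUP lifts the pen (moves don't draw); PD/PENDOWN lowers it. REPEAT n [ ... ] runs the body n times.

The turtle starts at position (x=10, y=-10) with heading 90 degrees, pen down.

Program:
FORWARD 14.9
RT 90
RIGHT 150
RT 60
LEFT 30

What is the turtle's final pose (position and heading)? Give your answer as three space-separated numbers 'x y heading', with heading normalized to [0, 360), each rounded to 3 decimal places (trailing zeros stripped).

Answer: 10 4.9 180

Derivation:
Executing turtle program step by step:
Start: pos=(10,-10), heading=90, pen down
FD 14.9: (10,-10) -> (10,4.9) [heading=90, draw]
RT 90: heading 90 -> 0
RT 150: heading 0 -> 210
RT 60: heading 210 -> 150
LT 30: heading 150 -> 180
Final: pos=(10,4.9), heading=180, 1 segment(s) drawn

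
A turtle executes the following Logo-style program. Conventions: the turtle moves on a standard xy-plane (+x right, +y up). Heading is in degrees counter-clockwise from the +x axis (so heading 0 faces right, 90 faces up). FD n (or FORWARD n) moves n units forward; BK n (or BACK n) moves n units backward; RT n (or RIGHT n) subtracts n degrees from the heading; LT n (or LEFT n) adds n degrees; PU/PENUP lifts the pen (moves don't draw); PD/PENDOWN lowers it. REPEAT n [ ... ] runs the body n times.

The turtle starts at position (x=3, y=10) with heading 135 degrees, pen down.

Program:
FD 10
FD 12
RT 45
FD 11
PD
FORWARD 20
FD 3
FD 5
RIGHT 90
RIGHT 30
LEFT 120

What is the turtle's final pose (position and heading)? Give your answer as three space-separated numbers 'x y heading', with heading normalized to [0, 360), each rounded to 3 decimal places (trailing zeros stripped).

Executing turtle program step by step:
Start: pos=(3,10), heading=135, pen down
FD 10: (3,10) -> (-4.071,17.071) [heading=135, draw]
FD 12: (-4.071,17.071) -> (-12.556,25.556) [heading=135, draw]
RT 45: heading 135 -> 90
FD 11: (-12.556,25.556) -> (-12.556,36.556) [heading=90, draw]
PD: pen down
FD 20: (-12.556,36.556) -> (-12.556,56.556) [heading=90, draw]
FD 3: (-12.556,56.556) -> (-12.556,59.556) [heading=90, draw]
FD 5: (-12.556,59.556) -> (-12.556,64.556) [heading=90, draw]
RT 90: heading 90 -> 0
RT 30: heading 0 -> 330
LT 120: heading 330 -> 90
Final: pos=(-12.556,64.556), heading=90, 6 segment(s) drawn

Answer: -12.556 64.556 90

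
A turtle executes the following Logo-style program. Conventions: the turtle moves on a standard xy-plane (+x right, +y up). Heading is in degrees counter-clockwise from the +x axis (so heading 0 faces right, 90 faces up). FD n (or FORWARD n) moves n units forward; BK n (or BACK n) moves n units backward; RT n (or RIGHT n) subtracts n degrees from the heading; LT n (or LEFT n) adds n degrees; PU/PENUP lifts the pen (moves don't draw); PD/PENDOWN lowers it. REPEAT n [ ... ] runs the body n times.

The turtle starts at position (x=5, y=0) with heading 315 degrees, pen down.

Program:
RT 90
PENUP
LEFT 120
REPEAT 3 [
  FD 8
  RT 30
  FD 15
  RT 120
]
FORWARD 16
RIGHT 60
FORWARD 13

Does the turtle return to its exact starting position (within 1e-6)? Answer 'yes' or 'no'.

Answer: no

Derivation:
Executing turtle program step by step:
Start: pos=(5,0), heading=315, pen down
RT 90: heading 315 -> 225
PU: pen up
LT 120: heading 225 -> 345
REPEAT 3 [
  -- iteration 1/3 --
  FD 8: (5,0) -> (12.727,-2.071) [heading=345, move]
  RT 30: heading 345 -> 315
  FD 15: (12.727,-2.071) -> (23.334,-12.677) [heading=315, move]
  RT 120: heading 315 -> 195
  -- iteration 2/3 --
  FD 8: (23.334,-12.677) -> (15.607,-14.748) [heading=195, move]
  RT 30: heading 195 -> 165
  FD 15: (15.607,-14.748) -> (1.118,-10.865) [heading=165, move]
  RT 120: heading 165 -> 45
  -- iteration 3/3 --
  FD 8: (1.118,-10.865) -> (6.775,-5.209) [heading=45, move]
  RT 30: heading 45 -> 15
  FD 15: (6.775,-5.209) -> (21.263,-1.326) [heading=15, move]
  RT 120: heading 15 -> 255
]
FD 16: (21.263,-1.326) -> (17.122,-16.781) [heading=255, move]
RT 60: heading 255 -> 195
FD 13: (17.122,-16.781) -> (4.565,-20.146) [heading=195, move]
Final: pos=(4.565,-20.146), heading=195, 0 segment(s) drawn

Start position: (5, 0)
Final position: (4.565, -20.146)
Distance = 20.15; >= 1e-6 -> NOT closed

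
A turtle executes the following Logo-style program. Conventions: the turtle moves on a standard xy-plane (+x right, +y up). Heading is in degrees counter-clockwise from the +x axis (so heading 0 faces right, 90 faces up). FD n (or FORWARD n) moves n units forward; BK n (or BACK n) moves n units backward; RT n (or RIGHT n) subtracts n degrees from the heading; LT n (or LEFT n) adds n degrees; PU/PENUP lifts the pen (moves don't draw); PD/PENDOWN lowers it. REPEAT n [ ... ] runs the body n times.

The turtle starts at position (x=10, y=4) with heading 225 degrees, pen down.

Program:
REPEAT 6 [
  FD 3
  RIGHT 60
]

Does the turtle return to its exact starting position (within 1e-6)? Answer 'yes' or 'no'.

Answer: yes

Derivation:
Executing turtle program step by step:
Start: pos=(10,4), heading=225, pen down
REPEAT 6 [
  -- iteration 1/6 --
  FD 3: (10,4) -> (7.879,1.879) [heading=225, draw]
  RT 60: heading 225 -> 165
  -- iteration 2/6 --
  FD 3: (7.879,1.879) -> (4.981,2.655) [heading=165, draw]
  RT 60: heading 165 -> 105
  -- iteration 3/6 --
  FD 3: (4.981,2.655) -> (4.204,5.553) [heading=105, draw]
  RT 60: heading 105 -> 45
  -- iteration 4/6 --
  FD 3: (4.204,5.553) -> (6.326,7.674) [heading=45, draw]
  RT 60: heading 45 -> 345
  -- iteration 5/6 --
  FD 3: (6.326,7.674) -> (9.224,6.898) [heading=345, draw]
  RT 60: heading 345 -> 285
  -- iteration 6/6 --
  FD 3: (9.224,6.898) -> (10,4) [heading=285, draw]
  RT 60: heading 285 -> 225
]
Final: pos=(10,4), heading=225, 6 segment(s) drawn

Start position: (10, 4)
Final position: (10, 4)
Distance = 0; < 1e-6 -> CLOSED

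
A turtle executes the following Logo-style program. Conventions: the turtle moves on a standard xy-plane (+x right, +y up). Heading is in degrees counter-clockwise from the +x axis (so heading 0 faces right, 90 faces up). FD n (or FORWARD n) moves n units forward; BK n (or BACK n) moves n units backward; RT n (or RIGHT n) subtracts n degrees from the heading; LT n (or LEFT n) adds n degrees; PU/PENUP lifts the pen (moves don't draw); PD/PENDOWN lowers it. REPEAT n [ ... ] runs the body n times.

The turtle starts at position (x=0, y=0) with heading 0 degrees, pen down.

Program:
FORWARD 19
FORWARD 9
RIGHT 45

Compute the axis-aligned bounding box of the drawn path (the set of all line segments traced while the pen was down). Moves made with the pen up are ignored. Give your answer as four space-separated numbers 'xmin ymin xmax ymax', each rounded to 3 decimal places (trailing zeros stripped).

Executing turtle program step by step:
Start: pos=(0,0), heading=0, pen down
FD 19: (0,0) -> (19,0) [heading=0, draw]
FD 9: (19,0) -> (28,0) [heading=0, draw]
RT 45: heading 0 -> 315
Final: pos=(28,0), heading=315, 2 segment(s) drawn

Segment endpoints: x in {0, 19, 28}, y in {0}
xmin=0, ymin=0, xmax=28, ymax=0

Answer: 0 0 28 0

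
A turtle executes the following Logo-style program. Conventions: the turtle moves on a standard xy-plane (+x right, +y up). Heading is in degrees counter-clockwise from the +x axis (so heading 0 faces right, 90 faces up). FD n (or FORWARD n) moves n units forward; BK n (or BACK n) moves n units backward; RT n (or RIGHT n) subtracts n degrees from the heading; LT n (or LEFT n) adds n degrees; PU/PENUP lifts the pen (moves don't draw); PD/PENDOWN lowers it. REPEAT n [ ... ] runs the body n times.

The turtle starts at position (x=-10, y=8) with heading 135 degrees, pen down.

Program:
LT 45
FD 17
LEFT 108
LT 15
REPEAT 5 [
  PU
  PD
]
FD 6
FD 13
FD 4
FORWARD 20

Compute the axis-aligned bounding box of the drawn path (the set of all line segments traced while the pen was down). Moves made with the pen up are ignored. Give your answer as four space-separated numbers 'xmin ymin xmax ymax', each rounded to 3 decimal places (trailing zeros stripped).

Executing turtle program step by step:
Start: pos=(-10,8), heading=135, pen down
LT 45: heading 135 -> 180
FD 17: (-10,8) -> (-27,8) [heading=180, draw]
LT 108: heading 180 -> 288
LT 15: heading 288 -> 303
REPEAT 5 [
  -- iteration 1/5 --
  PU: pen up
  PD: pen down
  -- iteration 2/5 --
  PU: pen up
  PD: pen down
  -- iteration 3/5 --
  PU: pen up
  PD: pen down
  -- iteration 4/5 --
  PU: pen up
  PD: pen down
  -- iteration 5/5 --
  PU: pen up
  PD: pen down
]
FD 6: (-27,8) -> (-23.732,2.968) [heading=303, draw]
FD 13: (-23.732,2.968) -> (-16.652,-7.935) [heading=303, draw]
FD 4: (-16.652,-7.935) -> (-14.473,-11.289) [heading=303, draw]
FD 20: (-14.473,-11.289) -> (-3.581,-28.063) [heading=303, draw]
Final: pos=(-3.581,-28.063), heading=303, 5 segment(s) drawn

Segment endpoints: x in {-27, -23.732, -16.652, -14.473, -10, -3.581}, y in {-28.063, -11.289, -7.935, 2.968, 8, 8}
xmin=-27, ymin=-28.063, xmax=-3.581, ymax=8

Answer: -27 -28.063 -3.581 8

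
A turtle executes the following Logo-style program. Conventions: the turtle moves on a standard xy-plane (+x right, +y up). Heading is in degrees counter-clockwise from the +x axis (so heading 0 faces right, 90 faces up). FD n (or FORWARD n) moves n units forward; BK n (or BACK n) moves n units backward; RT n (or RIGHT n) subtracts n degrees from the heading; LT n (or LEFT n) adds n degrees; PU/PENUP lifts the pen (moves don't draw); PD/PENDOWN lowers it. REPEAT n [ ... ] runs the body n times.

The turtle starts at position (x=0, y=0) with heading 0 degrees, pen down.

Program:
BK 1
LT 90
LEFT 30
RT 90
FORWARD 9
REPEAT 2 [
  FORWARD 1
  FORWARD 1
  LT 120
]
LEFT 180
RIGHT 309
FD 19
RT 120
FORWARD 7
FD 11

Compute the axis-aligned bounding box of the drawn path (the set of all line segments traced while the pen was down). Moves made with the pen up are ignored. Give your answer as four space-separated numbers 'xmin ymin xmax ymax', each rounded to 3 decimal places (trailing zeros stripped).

Answer: -7.972 0 8.833 24.908

Derivation:
Executing turtle program step by step:
Start: pos=(0,0), heading=0, pen down
BK 1: (0,0) -> (-1,0) [heading=0, draw]
LT 90: heading 0 -> 90
LT 30: heading 90 -> 120
RT 90: heading 120 -> 30
FD 9: (-1,0) -> (6.794,4.5) [heading=30, draw]
REPEAT 2 [
  -- iteration 1/2 --
  FD 1: (6.794,4.5) -> (7.66,5) [heading=30, draw]
  FD 1: (7.66,5) -> (8.526,5.5) [heading=30, draw]
  LT 120: heading 30 -> 150
  -- iteration 2/2 --
  FD 1: (8.526,5.5) -> (7.66,6) [heading=150, draw]
  FD 1: (7.66,6) -> (6.794,6.5) [heading=150, draw]
  LT 120: heading 150 -> 270
]
LT 180: heading 270 -> 90
RT 309: heading 90 -> 141
FD 19: (6.794,6.5) -> (-7.972,18.457) [heading=141, draw]
RT 120: heading 141 -> 21
FD 7: (-7.972,18.457) -> (-1.436,20.966) [heading=21, draw]
FD 11: (-1.436,20.966) -> (8.833,24.908) [heading=21, draw]
Final: pos=(8.833,24.908), heading=21, 9 segment(s) drawn

Segment endpoints: x in {-7.972, -1.436, -1, 0, 6.794, 7.66, 8.526, 8.833}, y in {0, 4.5, 5, 5.5, 6, 6.5, 18.457, 20.966, 24.908}
xmin=-7.972, ymin=0, xmax=8.833, ymax=24.908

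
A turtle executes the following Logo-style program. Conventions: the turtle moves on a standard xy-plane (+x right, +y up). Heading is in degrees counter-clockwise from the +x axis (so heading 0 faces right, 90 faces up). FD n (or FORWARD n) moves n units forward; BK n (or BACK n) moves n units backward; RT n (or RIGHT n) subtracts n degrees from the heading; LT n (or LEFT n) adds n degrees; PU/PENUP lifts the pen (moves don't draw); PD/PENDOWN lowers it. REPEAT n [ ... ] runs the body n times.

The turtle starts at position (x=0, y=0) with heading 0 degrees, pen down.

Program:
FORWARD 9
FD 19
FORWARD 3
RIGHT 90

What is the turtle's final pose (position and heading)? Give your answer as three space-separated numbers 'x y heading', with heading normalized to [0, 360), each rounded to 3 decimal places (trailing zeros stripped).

Answer: 31 0 270

Derivation:
Executing turtle program step by step:
Start: pos=(0,0), heading=0, pen down
FD 9: (0,0) -> (9,0) [heading=0, draw]
FD 19: (9,0) -> (28,0) [heading=0, draw]
FD 3: (28,0) -> (31,0) [heading=0, draw]
RT 90: heading 0 -> 270
Final: pos=(31,0), heading=270, 3 segment(s) drawn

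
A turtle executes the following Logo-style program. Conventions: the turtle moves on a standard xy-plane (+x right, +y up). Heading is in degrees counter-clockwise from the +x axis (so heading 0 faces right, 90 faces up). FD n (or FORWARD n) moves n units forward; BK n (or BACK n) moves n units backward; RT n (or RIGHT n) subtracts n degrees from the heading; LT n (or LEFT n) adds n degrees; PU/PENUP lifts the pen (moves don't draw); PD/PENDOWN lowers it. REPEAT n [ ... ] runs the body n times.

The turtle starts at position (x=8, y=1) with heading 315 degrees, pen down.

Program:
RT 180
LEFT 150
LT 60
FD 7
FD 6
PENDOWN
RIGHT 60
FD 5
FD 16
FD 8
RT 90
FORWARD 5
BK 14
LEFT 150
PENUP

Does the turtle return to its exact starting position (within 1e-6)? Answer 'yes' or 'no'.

Executing turtle program step by step:
Start: pos=(8,1), heading=315, pen down
RT 180: heading 315 -> 135
LT 150: heading 135 -> 285
LT 60: heading 285 -> 345
FD 7: (8,1) -> (14.761,-0.812) [heading=345, draw]
FD 6: (14.761,-0.812) -> (20.557,-2.365) [heading=345, draw]
PD: pen down
RT 60: heading 345 -> 285
FD 5: (20.557,-2.365) -> (21.851,-7.194) [heading=285, draw]
FD 16: (21.851,-7.194) -> (25.992,-22.649) [heading=285, draw]
FD 8: (25.992,-22.649) -> (28.063,-30.376) [heading=285, draw]
RT 90: heading 285 -> 195
FD 5: (28.063,-30.376) -> (23.233,-31.671) [heading=195, draw]
BK 14: (23.233,-31.671) -> (36.756,-28.047) [heading=195, draw]
LT 150: heading 195 -> 345
PU: pen up
Final: pos=(36.756,-28.047), heading=345, 7 segment(s) drawn

Start position: (8, 1)
Final position: (36.756, -28.047)
Distance = 40.874; >= 1e-6 -> NOT closed

Answer: no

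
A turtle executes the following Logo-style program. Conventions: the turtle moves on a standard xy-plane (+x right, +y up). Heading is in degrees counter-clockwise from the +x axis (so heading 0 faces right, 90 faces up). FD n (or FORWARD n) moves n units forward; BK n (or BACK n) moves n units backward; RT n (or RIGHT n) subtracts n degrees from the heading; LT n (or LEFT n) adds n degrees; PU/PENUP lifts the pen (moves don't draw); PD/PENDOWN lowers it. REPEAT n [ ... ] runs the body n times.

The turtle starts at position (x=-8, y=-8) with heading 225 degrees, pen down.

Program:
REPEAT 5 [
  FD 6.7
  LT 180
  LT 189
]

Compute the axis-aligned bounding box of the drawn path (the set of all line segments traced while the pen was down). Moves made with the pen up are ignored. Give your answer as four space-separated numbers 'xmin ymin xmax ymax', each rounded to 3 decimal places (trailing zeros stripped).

Executing turtle program step by step:
Start: pos=(-8,-8), heading=225, pen down
REPEAT 5 [
  -- iteration 1/5 --
  FD 6.7: (-8,-8) -> (-12.738,-12.738) [heading=225, draw]
  LT 180: heading 225 -> 45
  LT 189: heading 45 -> 234
  -- iteration 2/5 --
  FD 6.7: (-12.738,-12.738) -> (-16.676,-18.158) [heading=234, draw]
  LT 180: heading 234 -> 54
  LT 189: heading 54 -> 243
  -- iteration 3/5 --
  FD 6.7: (-16.676,-18.158) -> (-19.718,-24.128) [heading=243, draw]
  LT 180: heading 243 -> 63
  LT 189: heading 63 -> 252
  -- iteration 4/5 --
  FD 6.7: (-19.718,-24.128) -> (-21.788,-30.5) [heading=252, draw]
  LT 180: heading 252 -> 72
  LT 189: heading 72 -> 261
  -- iteration 5/5 --
  FD 6.7: (-21.788,-30.5) -> (-22.836,-37.117) [heading=261, draw]
  LT 180: heading 261 -> 81
  LT 189: heading 81 -> 270
]
Final: pos=(-22.836,-37.117), heading=270, 5 segment(s) drawn

Segment endpoints: x in {-22.836, -21.788, -19.718, -16.676, -12.738, -8}, y in {-37.117, -30.5, -24.128, -18.158, -12.738, -8}
xmin=-22.836, ymin=-37.117, xmax=-8, ymax=-8

Answer: -22.836 -37.117 -8 -8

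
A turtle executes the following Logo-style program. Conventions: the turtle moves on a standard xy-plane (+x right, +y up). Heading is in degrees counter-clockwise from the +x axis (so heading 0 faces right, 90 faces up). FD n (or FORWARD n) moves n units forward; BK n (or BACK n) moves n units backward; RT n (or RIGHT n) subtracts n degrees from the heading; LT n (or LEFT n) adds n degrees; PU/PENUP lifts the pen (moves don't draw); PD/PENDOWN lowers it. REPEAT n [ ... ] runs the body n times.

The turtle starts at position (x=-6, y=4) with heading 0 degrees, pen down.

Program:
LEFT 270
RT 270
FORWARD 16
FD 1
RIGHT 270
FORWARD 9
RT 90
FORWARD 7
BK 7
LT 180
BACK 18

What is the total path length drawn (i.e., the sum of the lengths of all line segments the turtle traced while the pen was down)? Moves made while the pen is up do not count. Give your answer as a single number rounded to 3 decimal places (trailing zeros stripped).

Executing turtle program step by step:
Start: pos=(-6,4), heading=0, pen down
LT 270: heading 0 -> 270
RT 270: heading 270 -> 0
FD 16: (-6,4) -> (10,4) [heading=0, draw]
FD 1: (10,4) -> (11,4) [heading=0, draw]
RT 270: heading 0 -> 90
FD 9: (11,4) -> (11,13) [heading=90, draw]
RT 90: heading 90 -> 0
FD 7: (11,13) -> (18,13) [heading=0, draw]
BK 7: (18,13) -> (11,13) [heading=0, draw]
LT 180: heading 0 -> 180
BK 18: (11,13) -> (29,13) [heading=180, draw]
Final: pos=(29,13), heading=180, 6 segment(s) drawn

Segment lengths:
  seg 1: (-6,4) -> (10,4), length = 16
  seg 2: (10,4) -> (11,4), length = 1
  seg 3: (11,4) -> (11,13), length = 9
  seg 4: (11,13) -> (18,13), length = 7
  seg 5: (18,13) -> (11,13), length = 7
  seg 6: (11,13) -> (29,13), length = 18
Total = 58

Answer: 58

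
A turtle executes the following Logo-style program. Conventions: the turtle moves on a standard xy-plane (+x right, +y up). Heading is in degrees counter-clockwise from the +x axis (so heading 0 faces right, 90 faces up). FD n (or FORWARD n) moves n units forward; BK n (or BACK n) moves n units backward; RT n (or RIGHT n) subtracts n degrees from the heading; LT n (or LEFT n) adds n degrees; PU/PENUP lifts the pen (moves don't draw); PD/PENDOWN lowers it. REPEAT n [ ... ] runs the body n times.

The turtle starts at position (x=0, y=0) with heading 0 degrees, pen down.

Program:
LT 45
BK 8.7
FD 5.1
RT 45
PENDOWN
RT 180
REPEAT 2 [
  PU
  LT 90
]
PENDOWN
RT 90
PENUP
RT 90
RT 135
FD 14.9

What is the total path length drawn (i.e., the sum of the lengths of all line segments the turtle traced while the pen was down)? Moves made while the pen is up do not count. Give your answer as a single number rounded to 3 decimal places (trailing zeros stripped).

Executing turtle program step by step:
Start: pos=(0,0), heading=0, pen down
LT 45: heading 0 -> 45
BK 8.7: (0,0) -> (-6.152,-6.152) [heading=45, draw]
FD 5.1: (-6.152,-6.152) -> (-2.546,-2.546) [heading=45, draw]
RT 45: heading 45 -> 0
PD: pen down
RT 180: heading 0 -> 180
REPEAT 2 [
  -- iteration 1/2 --
  PU: pen up
  LT 90: heading 180 -> 270
  -- iteration 2/2 --
  PU: pen up
  LT 90: heading 270 -> 0
]
PD: pen down
RT 90: heading 0 -> 270
PU: pen up
RT 90: heading 270 -> 180
RT 135: heading 180 -> 45
FD 14.9: (-2.546,-2.546) -> (7.99,7.99) [heading=45, move]
Final: pos=(7.99,7.99), heading=45, 2 segment(s) drawn

Segment lengths:
  seg 1: (0,0) -> (-6.152,-6.152), length = 8.7
  seg 2: (-6.152,-6.152) -> (-2.546,-2.546), length = 5.1
Total = 13.8

Answer: 13.8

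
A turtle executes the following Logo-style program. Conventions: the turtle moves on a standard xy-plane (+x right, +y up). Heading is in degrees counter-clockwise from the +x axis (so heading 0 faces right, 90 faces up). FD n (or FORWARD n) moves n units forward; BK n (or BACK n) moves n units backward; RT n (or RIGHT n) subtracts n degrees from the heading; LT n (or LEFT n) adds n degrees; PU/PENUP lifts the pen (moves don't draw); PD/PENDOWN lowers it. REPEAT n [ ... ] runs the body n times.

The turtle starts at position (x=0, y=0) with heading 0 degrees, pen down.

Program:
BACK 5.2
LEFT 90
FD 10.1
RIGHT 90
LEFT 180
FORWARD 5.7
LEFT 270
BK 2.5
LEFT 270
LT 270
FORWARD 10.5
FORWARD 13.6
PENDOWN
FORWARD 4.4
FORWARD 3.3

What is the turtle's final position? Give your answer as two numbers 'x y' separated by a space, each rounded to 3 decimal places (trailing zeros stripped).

Executing turtle program step by step:
Start: pos=(0,0), heading=0, pen down
BK 5.2: (0,0) -> (-5.2,0) [heading=0, draw]
LT 90: heading 0 -> 90
FD 10.1: (-5.2,0) -> (-5.2,10.1) [heading=90, draw]
RT 90: heading 90 -> 0
LT 180: heading 0 -> 180
FD 5.7: (-5.2,10.1) -> (-10.9,10.1) [heading=180, draw]
LT 270: heading 180 -> 90
BK 2.5: (-10.9,10.1) -> (-10.9,7.6) [heading=90, draw]
LT 270: heading 90 -> 0
LT 270: heading 0 -> 270
FD 10.5: (-10.9,7.6) -> (-10.9,-2.9) [heading=270, draw]
FD 13.6: (-10.9,-2.9) -> (-10.9,-16.5) [heading=270, draw]
PD: pen down
FD 4.4: (-10.9,-16.5) -> (-10.9,-20.9) [heading=270, draw]
FD 3.3: (-10.9,-20.9) -> (-10.9,-24.2) [heading=270, draw]
Final: pos=(-10.9,-24.2), heading=270, 8 segment(s) drawn

Answer: -10.9 -24.2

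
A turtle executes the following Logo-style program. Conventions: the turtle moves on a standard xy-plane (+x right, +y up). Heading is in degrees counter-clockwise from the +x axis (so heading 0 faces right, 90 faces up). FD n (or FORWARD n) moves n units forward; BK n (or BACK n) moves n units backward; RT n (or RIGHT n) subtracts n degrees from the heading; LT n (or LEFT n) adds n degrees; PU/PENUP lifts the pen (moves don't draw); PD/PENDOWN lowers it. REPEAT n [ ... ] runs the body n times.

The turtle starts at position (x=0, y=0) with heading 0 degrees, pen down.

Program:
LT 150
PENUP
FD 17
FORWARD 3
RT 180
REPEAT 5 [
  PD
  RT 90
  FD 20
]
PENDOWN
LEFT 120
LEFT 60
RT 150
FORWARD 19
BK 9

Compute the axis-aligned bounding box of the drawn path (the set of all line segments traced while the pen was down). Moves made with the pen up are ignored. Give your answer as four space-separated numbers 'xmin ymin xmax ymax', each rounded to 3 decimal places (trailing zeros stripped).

Executing turtle program step by step:
Start: pos=(0,0), heading=0, pen down
LT 150: heading 0 -> 150
PU: pen up
FD 17: (0,0) -> (-14.722,8.5) [heading=150, move]
FD 3: (-14.722,8.5) -> (-17.321,10) [heading=150, move]
RT 180: heading 150 -> 330
REPEAT 5 [
  -- iteration 1/5 --
  PD: pen down
  RT 90: heading 330 -> 240
  FD 20: (-17.321,10) -> (-27.321,-7.321) [heading=240, draw]
  -- iteration 2/5 --
  PD: pen down
  RT 90: heading 240 -> 150
  FD 20: (-27.321,-7.321) -> (-44.641,2.679) [heading=150, draw]
  -- iteration 3/5 --
  PD: pen down
  RT 90: heading 150 -> 60
  FD 20: (-44.641,2.679) -> (-34.641,20) [heading=60, draw]
  -- iteration 4/5 --
  PD: pen down
  RT 90: heading 60 -> 330
  FD 20: (-34.641,20) -> (-17.321,10) [heading=330, draw]
  -- iteration 5/5 --
  PD: pen down
  RT 90: heading 330 -> 240
  FD 20: (-17.321,10) -> (-27.321,-7.321) [heading=240, draw]
]
PD: pen down
LT 120: heading 240 -> 0
LT 60: heading 0 -> 60
RT 150: heading 60 -> 270
FD 19: (-27.321,-7.321) -> (-27.321,-26.321) [heading=270, draw]
BK 9: (-27.321,-26.321) -> (-27.321,-17.321) [heading=270, draw]
Final: pos=(-27.321,-17.321), heading=270, 7 segment(s) drawn

Segment endpoints: x in {-44.641, -34.641, -27.321, -27.321, -27.321, -27.321, -17.321, -17.321}, y in {-26.321, -17.321, -7.321, -7.321, 2.679, 10, 10, 20}
xmin=-44.641, ymin=-26.321, xmax=-17.321, ymax=20

Answer: -44.641 -26.321 -17.321 20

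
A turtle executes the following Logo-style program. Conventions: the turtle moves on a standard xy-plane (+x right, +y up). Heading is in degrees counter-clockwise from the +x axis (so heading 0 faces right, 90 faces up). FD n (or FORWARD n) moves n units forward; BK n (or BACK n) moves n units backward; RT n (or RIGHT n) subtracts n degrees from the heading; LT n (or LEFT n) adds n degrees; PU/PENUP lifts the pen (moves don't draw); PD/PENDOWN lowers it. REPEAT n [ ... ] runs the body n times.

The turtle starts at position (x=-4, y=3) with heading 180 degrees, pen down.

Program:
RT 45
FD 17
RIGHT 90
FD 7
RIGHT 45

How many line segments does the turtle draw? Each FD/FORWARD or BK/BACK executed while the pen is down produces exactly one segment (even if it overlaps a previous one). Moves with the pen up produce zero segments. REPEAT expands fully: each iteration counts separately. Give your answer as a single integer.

Answer: 2

Derivation:
Executing turtle program step by step:
Start: pos=(-4,3), heading=180, pen down
RT 45: heading 180 -> 135
FD 17: (-4,3) -> (-16.021,15.021) [heading=135, draw]
RT 90: heading 135 -> 45
FD 7: (-16.021,15.021) -> (-11.071,19.971) [heading=45, draw]
RT 45: heading 45 -> 0
Final: pos=(-11.071,19.971), heading=0, 2 segment(s) drawn
Segments drawn: 2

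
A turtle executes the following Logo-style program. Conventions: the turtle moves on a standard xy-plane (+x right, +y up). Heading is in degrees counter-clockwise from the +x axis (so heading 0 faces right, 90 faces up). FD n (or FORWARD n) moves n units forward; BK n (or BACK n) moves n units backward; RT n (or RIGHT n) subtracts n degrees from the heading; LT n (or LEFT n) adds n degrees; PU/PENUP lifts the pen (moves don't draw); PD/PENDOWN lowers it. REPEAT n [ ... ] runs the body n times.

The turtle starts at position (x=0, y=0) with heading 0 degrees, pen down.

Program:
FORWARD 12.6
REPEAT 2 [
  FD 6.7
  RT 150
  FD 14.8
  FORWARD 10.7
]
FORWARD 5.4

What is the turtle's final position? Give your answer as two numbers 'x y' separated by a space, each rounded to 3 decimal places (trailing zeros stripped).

Executing turtle program step by step:
Start: pos=(0,0), heading=0, pen down
FD 12.6: (0,0) -> (12.6,0) [heading=0, draw]
REPEAT 2 [
  -- iteration 1/2 --
  FD 6.7: (12.6,0) -> (19.3,0) [heading=0, draw]
  RT 150: heading 0 -> 210
  FD 14.8: (19.3,0) -> (6.483,-7.4) [heading=210, draw]
  FD 10.7: (6.483,-7.4) -> (-2.784,-12.75) [heading=210, draw]
  -- iteration 2/2 --
  FD 6.7: (-2.784,-12.75) -> (-8.586,-16.1) [heading=210, draw]
  RT 150: heading 210 -> 60
  FD 14.8: (-8.586,-16.1) -> (-1.186,-3.283) [heading=60, draw]
  FD 10.7: (-1.186,-3.283) -> (4.164,5.984) [heading=60, draw]
]
FD 5.4: (4.164,5.984) -> (6.864,10.66) [heading=60, draw]
Final: pos=(6.864,10.66), heading=60, 8 segment(s) drawn

Answer: 6.864 10.66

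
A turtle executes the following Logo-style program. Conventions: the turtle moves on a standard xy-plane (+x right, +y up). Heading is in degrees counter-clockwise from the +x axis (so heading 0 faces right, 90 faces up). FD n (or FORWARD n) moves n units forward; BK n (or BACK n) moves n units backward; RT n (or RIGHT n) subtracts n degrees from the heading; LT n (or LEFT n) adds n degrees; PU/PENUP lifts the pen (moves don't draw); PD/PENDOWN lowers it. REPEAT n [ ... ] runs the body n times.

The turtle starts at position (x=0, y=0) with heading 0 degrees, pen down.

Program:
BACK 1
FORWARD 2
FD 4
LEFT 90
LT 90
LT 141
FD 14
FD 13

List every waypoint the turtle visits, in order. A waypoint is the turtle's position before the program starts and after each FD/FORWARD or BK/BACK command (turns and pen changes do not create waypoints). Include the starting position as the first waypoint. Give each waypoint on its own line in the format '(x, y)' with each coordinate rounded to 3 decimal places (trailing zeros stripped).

Executing turtle program step by step:
Start: pos=(0,0), heading=0, pen down
BK 1: (0,0) -> (-1,0) [heading=0, draw]
FD 2: (-1,0) -> (1,0) [heading=0, draw]
FD 4: (1,0) -> (5,0) [heading=0, draw]
LT 90: heading 0 -> 90
LT 90: heading 90 -> 180
LT 141: heading 180 -> 321
FD 14: (5,0) -> (15.88,-8.81) [heading=321, draw]
FD 13: (15.88,-8.81) -> (25.983,-16.992) [heading=321, draw]
Final: pos=(25.983,-16.992), heading=321, 5 segment(s) drawn
Waypoints (6 total):
(0, 0)
(-1, 0)
(1, 0)
(5, 0)
(15.88, -8.81)
(25.983, -16.992)

Answer: (0, 0)
(-1, 0)
(1, 0)
(5, 0)
(15.88, -8.81)
(25.983, -16.992)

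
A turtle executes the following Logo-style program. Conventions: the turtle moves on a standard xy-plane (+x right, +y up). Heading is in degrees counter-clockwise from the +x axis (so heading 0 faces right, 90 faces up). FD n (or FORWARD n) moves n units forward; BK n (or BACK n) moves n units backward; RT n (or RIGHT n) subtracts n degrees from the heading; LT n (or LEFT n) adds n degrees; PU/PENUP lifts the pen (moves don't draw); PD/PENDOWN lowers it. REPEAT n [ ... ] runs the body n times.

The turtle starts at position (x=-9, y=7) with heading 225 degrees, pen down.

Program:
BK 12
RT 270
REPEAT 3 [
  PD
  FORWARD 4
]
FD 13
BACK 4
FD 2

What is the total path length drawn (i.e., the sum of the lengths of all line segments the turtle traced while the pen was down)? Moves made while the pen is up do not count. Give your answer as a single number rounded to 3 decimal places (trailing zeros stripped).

Answer: 43

Derivation:
Executing turtle program step by step:
Start: pos=(-9,7), heading=225, pen down
BK 12: (-9,7) -> (-0.515,15.485) [heading=225, draw]
RT 270: heading 225 -> 315
REPEAT 3 [
  -- iteration 1/3 --
  PD: pen down
  FD 4: (-0.515,15.485) -> (2.314,12.657) [heading=315, draw]
  -- iteration 2/3 --
  PD: pen down
  FD 4: (2.314,12.657) -> (5.142,9.828) [heading=315, draw]
  -- iteration 3/3 --
  PD: pen down
  FD 4: (5.142,9.828) -> (7.971,7) [heading=315, draw]
]
FD 13: (7.971,7) -> (17.163,-2.192) [heading=315, draw]
BK 4: (17.163,-2.192) -> (14.335,0.636) [heading=315, draw]
FD 2: (14.335,0.636) -> (15.749,-0.778) [heading=315, draw]
Final: pos=(15.749,-0.778), heading=315, 7 segment(s) drawn

Segment lengths:
  seg 1: (-9,7) -> (-0.515,15.485), length = 12
  seg 2: (-0.515,15.485) -> (2.314,12.657), length = 4
  seg 3: (2.314,12.657) -> (5.142,9.828), length = 4
  seg 4: (5.142,9.828) -> (7.971,7), length = 4
  seg 5: (7.971,7) -> (17.163,-2.192), length = 13
  seg 6: (17.163,-2.192) -> (14.335,0.636), length = 4
  seg 7: (14.335,0.636) -> (15.749,-0.778), length = 2
Total = 43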